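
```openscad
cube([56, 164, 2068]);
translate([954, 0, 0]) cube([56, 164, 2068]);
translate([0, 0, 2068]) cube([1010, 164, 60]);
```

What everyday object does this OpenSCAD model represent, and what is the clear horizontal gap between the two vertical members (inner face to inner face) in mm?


A door frame. The clear opening width is 898 mm.

Two 2068 mm tall posts with a header on top — a door frame. The left jamb is 56 mm wide at x = 0; the right jamb starts at x = 954. The clear opening is 954 − 56 = 898 mm.


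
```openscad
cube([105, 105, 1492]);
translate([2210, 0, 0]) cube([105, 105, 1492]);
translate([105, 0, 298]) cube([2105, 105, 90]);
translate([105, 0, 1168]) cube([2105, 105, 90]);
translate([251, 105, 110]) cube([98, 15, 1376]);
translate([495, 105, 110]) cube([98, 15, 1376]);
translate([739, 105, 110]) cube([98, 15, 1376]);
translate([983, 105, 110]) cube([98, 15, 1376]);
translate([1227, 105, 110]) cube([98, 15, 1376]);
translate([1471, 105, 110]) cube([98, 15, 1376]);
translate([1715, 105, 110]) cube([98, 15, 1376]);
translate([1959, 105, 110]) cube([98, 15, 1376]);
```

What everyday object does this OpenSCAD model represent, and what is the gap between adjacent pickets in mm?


A fence section. The picket gap is 146 mm.

Two posts, two rails, 8 pickets — a fence section. Span 2105 mm holds 8 pickets of 98 mm with 9 equal gaps: ⌊(2105 − 8·98) / 9⌋ = 146 mm.


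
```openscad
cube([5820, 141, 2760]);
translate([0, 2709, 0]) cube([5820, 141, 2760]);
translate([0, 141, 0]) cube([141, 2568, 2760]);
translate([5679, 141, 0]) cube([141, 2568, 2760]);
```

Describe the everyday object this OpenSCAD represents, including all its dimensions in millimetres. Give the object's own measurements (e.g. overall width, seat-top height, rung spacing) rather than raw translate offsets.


The wall frame of a small rectangular building: four walls, each 2760 mm tall and 141 mm thick, enclosing a footprint 5820 mm (x) by 2850 mm (y) outside-to-outside, with no floor or roof. The front and back walls (the −y and +y sides) span the full width; the two side walls fit between them.


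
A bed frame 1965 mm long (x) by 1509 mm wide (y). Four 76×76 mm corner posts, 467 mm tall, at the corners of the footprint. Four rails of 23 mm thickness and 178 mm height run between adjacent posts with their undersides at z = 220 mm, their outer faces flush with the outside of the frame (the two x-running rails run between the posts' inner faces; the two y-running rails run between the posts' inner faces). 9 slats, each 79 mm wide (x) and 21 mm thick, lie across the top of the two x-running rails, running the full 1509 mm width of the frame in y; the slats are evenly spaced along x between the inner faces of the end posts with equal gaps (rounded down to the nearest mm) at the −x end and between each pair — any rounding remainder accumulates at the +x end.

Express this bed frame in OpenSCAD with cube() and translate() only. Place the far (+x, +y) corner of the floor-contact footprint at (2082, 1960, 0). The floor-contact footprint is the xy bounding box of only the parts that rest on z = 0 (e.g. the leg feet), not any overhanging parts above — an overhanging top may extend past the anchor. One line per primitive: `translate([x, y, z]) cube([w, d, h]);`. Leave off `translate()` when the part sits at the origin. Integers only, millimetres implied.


translate([117, 451, 0]) cube([76, 76, 467]);
translate([117, 1884, 0]) cube([76, 76, 467]);
translate([2006, 451, 0]) cube([76, 76, 467]);
translate([2006, 1884, 0]) cube([76, 76, 467]);
translate([193, 451, 220]) cube([1813, 23, 178]);
translate([193, 1937, 220]) cube([1813, 23, 178]);
translate([117, 527, 220]) cube([23, 1357, 178]);
translate([2059, 527, 220]) cube([23, 1357, 178]);
translate([303, 451, 398]) cube([79, 1509, 21]);
translate([492, 451, 398]) cube([79, 1509, 21]);
translate([681, 451, 398]) cube([79, 1509, 21]);
translate([870, 451, 398]) cube([79, 1509, 21]);
translate([1059, 451, 398]) cube([79, 1509, 21]);
translate([1248, 451, 398]) cube([79, 1509, 21]);
translate([1437, 451, 398]) cube([79, 1509, 21]);
translate([1626, 451, 398]) cube([79, 1509, 21]);
translate([1815, 451, 398]) cube([79, 1509, 21]);


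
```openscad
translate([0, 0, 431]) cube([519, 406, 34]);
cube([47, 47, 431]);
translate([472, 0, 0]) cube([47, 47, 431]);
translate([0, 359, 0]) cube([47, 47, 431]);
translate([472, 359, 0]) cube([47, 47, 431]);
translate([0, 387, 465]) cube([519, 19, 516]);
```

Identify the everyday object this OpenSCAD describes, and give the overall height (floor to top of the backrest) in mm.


A chair. The overall height is 981 mm.

A slab on four corner posts with a tall panel at the back — a chair. The seat slab sits at z = 431 with thickness 34, and the 516 mm backrest starts at the seat top, so the overall height is 431 + 34 + 516 = 981 mm.


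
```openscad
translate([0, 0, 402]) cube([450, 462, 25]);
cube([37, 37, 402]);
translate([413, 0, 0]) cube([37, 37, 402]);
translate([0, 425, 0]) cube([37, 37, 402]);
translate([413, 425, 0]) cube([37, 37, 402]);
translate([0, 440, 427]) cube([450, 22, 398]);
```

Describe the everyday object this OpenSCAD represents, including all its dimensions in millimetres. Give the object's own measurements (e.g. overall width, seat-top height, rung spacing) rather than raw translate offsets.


A chair. The seat is a 450×462×25 mm slab with its top at z = 427 mm, on four 37×37 mm corner legs (flush with the seat edges, standing on z = 0). A flat backrest 22 mm thick, 398 mm tall, spans the full seat width and rises from the seat top along its +y edge, rear face flush with the rear of the seat.


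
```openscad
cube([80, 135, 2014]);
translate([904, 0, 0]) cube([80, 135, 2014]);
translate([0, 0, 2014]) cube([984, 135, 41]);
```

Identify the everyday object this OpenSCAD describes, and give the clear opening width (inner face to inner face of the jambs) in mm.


A door frame. The clear opening width is 824 mm.

Two 2014 mm tall posts with a header on top — a door frame. The left jamb is 80 mm wide at x = 0; the right jamb starts at x = 904. The clear opening is 904 − 80 = 824 mm.


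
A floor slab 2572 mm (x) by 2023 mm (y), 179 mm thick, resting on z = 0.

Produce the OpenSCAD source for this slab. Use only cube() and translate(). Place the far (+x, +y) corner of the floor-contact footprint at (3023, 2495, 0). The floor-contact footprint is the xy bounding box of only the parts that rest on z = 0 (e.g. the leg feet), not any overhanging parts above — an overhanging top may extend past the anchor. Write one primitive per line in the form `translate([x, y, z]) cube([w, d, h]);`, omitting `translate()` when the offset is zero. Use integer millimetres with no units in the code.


translate([451, 472, 0]) cube([2572, 2023, 179]);


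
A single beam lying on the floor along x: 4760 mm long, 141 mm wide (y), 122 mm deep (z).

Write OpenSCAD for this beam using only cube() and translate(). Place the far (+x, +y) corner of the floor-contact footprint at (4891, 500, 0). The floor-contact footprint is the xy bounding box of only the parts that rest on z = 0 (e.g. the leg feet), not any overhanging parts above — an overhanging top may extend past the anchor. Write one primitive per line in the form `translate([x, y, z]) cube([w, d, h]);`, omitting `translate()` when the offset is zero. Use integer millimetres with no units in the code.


translate([131, 359, 0]) cube([4760, 141, 122]);


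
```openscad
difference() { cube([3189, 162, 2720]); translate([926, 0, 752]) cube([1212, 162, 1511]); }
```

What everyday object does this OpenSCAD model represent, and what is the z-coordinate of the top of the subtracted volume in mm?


A wall with a window opening. The window head height is 2263 mm.

A wall with a rectangular opening subtracted — a window. Sill at z = 752, opening 1511 mm tall, so the head is at 752 + 1511 = 2263 mm.


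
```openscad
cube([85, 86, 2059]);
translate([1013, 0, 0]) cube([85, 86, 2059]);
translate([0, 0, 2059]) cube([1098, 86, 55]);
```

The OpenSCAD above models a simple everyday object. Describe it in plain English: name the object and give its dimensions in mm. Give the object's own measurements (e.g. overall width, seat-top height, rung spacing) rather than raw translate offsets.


A door frame. The clear opening is 928 mm wide and 2059 mm high. Two 85 mm wide jambs, 86 mm deep, stand either side of the opening from the floor to the top of the opening. A 55 mm thick head sits across the top of both jambs, spanning the full outside width of the frame.


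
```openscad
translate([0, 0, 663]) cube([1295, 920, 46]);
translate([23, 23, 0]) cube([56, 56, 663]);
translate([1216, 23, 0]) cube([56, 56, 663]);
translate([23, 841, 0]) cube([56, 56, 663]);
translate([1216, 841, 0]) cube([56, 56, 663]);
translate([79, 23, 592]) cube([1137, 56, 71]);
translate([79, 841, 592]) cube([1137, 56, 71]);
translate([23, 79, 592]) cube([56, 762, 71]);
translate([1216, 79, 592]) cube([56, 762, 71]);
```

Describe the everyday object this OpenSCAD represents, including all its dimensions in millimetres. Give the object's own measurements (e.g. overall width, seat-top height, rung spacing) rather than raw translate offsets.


A rectangular dining table. The top is 1295×920×46 mm with its upper surface at z = 709 mm. It stands on four 56×56 mm square legs, each inset 23 mm from the nearest pair of top edges, running from the floor to the underside of the top. Four apron rails, 56 mm thick and 71 mm tall, run between adjacent legs with their top edges flush with the underside of the top and their outer faces flush with the legs' outer faces.


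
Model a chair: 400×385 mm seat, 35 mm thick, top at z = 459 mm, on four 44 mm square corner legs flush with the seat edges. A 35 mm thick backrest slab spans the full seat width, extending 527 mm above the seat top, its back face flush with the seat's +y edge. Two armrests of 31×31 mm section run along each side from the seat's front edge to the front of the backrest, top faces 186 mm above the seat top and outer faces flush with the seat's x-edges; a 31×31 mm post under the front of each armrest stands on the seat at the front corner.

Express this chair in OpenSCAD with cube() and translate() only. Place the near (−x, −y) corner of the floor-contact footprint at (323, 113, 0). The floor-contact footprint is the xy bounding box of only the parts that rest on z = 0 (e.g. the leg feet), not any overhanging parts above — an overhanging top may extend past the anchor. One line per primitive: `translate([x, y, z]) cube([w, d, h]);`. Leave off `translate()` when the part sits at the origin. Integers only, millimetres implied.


translate([323, 113, 424]) cube([400, 385, 35]);
translate([323, 113, 0]) cube([44, 44, 424]);
translate([679, 113, 0]) cube([44, 44, 424]);
translate([323, 454, 0]) cube([44, 44, 424]);
translate([679, 454, 0]) cube([44, 44, 424]);
translate([323, 463, 459]) cube([400, 35, 527]);
translate([323, 113, 614]) cube([31, 350, 31]);
translate([692, 113, 614]) cube([31, 350, 31]);
translate([323, 113, 459]) cube([31, 31, 155]);
translate([692, 113, 459]) cube([31, 31, 155]);


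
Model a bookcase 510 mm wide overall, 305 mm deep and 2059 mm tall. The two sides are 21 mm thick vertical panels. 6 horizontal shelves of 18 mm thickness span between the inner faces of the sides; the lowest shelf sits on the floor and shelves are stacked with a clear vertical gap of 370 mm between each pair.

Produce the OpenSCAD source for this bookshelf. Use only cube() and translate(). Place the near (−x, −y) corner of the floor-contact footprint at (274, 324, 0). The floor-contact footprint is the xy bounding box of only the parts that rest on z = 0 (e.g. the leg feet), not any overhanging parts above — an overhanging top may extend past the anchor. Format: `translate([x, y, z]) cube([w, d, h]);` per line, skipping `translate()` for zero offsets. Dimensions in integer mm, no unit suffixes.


translate([274, 324, 0]) cube([21, 305, 2059]);
translate([763, 324, 0]) cube([21, 305, 2059]);
translate([295, 324, 0]) cube([468, 305, 18]);
translate([295, 324, 388]) cube([468, 305, 18]);
translate([295, 324, 776]) cube([468, 305, 18]);
translate([295, 324, 1164]) cube([468, 305, 18]);
translate([295, 324, 1552]) cube([468, 305, 18]);
translate([295, 324, 1940]) cube([468, 305, 18]);


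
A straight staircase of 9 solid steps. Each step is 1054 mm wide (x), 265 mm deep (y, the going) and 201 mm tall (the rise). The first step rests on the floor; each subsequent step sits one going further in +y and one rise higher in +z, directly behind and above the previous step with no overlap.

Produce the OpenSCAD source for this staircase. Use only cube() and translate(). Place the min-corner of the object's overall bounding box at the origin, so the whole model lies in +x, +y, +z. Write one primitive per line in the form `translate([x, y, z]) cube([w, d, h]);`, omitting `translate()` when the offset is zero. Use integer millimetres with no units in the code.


cube([1054, 265, 201]);
translate([0, 265, 201]) cube([1054, 265, 201]);
translate([0, 530, 402]) cube([1054, 265, 201]);
translate([0, 795, 603]) cube([1054, 265, 201]);
translate([0, 1060, 804]) cube([1054, 265, 201]);
translate([0, 1325, 1005]) cube([1054, 265, 201]);
translate([0, 1590, 1206]) cube([1054, 265, 201]);
translate([0, 1855, 1407]) cube([1054, 265, 201]);
translate([0, 2120, 1608]) cube([1054, 265, 201]);


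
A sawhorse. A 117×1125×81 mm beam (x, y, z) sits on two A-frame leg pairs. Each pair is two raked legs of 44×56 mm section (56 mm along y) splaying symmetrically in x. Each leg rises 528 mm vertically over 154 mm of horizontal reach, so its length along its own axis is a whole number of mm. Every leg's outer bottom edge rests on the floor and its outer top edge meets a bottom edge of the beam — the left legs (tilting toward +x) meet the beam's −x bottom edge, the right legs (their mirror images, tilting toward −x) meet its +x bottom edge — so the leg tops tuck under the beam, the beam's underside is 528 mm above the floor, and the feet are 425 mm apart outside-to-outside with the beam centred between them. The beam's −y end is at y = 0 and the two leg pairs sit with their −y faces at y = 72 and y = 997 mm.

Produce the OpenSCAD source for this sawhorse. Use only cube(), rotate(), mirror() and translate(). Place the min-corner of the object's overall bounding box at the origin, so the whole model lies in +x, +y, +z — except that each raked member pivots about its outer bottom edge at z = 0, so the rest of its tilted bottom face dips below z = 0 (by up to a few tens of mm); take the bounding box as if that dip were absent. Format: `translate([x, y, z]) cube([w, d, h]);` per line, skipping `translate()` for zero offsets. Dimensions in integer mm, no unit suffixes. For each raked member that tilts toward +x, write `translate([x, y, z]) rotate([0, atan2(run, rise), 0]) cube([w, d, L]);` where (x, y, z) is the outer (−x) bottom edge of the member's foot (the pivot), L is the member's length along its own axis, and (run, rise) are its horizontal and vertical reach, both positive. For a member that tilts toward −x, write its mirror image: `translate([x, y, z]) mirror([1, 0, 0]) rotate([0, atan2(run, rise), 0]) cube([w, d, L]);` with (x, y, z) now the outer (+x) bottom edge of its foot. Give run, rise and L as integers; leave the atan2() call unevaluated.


translate([154, 0, 528]) cube([117, 1125, 81]);
translate([0, 72, 0]) rotate([0, atan2(154, 528), 0]) cube([44, 56, 550]);
translate([425, 72, 0]) mirror([1, 0, 0]) rotate([0, atan2(154, 528), 0]) cube([44, 56, 550]);
translate([0, 997, 0]) rotate([0, atan2(154, 528), 0]) cube([44, 56, 550]);
translate([425, 997, 0]) mirror([1, 0, 0]) rotate([0, atan2(154, 528), 0]) cube([44, 56, 550]);


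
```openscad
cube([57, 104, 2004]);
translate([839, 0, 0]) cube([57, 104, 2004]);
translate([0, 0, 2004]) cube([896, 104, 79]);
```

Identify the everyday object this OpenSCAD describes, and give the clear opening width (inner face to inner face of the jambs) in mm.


A door frame. The clear opening width is 782 mm.

Two 2004 mm tall posts with a header on top — a door frame. The left jamb is 57 mm wide at x = 0; the right jamb starts at x = 839. The clear opening is 839 − 57 = 782 mm.


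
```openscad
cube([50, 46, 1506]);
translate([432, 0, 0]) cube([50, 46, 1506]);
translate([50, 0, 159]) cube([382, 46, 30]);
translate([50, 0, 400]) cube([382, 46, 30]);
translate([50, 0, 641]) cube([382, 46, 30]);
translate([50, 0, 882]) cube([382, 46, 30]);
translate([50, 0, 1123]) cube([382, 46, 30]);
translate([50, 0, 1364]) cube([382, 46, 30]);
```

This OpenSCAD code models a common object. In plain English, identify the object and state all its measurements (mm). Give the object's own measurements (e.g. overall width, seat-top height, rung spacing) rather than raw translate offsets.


A straight ladder. Two 50×46 mm vertical rails, 1506 mm tall, stand 482 mm apart (outside-to-outside) with their front faces coplanar on the −y side. 6 rungs, each 46 mm deep and 30 mm tall, span between the inner faces of the rails, front faces flush with the rails. The lowest rung's underside is at z = 159 mm and rungs are spaced 241 mm apart (underside to underside).


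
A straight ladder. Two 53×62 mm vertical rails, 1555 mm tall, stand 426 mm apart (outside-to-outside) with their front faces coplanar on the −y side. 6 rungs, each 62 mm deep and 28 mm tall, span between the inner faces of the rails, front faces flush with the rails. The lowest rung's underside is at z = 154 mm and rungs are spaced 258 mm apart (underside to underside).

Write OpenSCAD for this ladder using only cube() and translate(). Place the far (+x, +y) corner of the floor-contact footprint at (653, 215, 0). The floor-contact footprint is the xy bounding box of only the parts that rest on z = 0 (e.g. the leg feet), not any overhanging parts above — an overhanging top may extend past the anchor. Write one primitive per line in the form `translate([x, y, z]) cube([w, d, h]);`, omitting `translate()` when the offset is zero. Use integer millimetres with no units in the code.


translate([227, 153, 0]) cube([53, 62, 1555]);
translate([600, 153, 0]) cube([53, 62, 1555]);
translate([280, 153, 154]) cube([320, 62, 28]);
translate([280, 153, 412]) cube([320, 62, 28]);
translate([280, 153, 670]) cube([320, 62, 28]);
translate([280, 153, 928]) cube([320, 62, 28]);
translate([280, 153, 1186]) cube([320, 62, 28]);
translate([280, 153, 1444]) cube([320, 62, 28]);


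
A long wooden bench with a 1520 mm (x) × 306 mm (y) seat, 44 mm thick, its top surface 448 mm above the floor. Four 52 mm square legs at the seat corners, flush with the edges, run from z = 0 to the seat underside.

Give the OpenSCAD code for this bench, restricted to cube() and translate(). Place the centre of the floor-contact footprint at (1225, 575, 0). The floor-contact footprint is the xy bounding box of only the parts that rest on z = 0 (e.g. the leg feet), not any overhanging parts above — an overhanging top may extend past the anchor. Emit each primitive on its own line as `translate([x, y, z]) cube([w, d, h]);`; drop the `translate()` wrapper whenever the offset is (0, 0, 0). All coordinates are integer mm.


translate([465, 422, 404]) cube([1520, 306, 44]);
translate([465, 422, 0]) cube([52, 52, 404]);
translate([465, 676, 0]) cube([52, 52, 404]);
translate([1933, 422, 0]) cube([52, 52, 404]);
translate([1933, 676, 0]) cube([52, 52, 404]);


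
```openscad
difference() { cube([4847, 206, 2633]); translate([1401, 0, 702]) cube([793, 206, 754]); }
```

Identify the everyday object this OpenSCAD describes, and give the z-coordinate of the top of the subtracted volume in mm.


A wall with a window opening. The window head height is 1456 mm.

A wall with a rectangular opening subtracted — a window. Sill at z = 702, opening 754 mm tall, so the head is at 702 + 754 = 1456 mm.


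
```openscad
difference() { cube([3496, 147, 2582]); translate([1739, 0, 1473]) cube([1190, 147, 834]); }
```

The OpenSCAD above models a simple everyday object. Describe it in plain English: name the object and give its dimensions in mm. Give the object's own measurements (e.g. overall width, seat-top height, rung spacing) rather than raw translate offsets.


A wall 3496 mm long (x), 147 mm thick (y), 2582 mm tall, with a rectangular window opening cut through it. The opening is 1190 mm wide and 834 mm tall; its sill is at z = 1473 mm and its near (−x) edge is 1739 mm from the wall's −x end. The opening passes through the full wall thickness.


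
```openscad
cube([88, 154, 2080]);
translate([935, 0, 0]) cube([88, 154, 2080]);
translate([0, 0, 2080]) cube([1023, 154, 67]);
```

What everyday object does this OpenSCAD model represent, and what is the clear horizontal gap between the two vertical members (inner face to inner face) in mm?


A door frame. The clear opening width is 847 mm.

Two 2080 mm tall posts with a header on top — a door frame. The left jamb is 88 mm wide at x = 0; the right jamb starts at x = 935. The clear opening is 935 − 88 = 847 mm.


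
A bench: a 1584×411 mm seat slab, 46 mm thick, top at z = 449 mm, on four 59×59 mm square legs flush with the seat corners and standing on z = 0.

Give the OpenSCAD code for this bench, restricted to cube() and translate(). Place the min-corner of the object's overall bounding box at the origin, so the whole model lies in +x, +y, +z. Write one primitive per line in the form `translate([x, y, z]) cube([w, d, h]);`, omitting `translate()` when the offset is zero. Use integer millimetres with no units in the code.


translate([0, 0, 403]) cube([1584, 411, 46]);
cube([59, 59, 403]);
translate([0, 352, 0]) cube([59, 59, 403]);
translate([1525, 0, 0]) cube([59, 59, 403]);
translate([1525, 352, 0]) cube([59, 59, 403]);


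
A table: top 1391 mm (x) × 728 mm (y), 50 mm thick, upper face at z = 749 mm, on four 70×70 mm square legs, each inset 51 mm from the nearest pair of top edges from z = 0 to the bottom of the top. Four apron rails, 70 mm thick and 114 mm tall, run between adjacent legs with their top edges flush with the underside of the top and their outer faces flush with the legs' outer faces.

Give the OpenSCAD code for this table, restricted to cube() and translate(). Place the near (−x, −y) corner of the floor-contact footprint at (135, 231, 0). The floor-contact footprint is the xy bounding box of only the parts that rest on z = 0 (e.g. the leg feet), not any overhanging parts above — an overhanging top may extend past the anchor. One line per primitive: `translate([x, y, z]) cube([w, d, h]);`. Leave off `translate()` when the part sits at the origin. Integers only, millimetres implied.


translate([84, 180, 699]) cube([1391, 728, 50]);
translate([135, 231, 0]) cube([70, 70, 699]);
translate([1354, 231, 0]) cube([70, 70, 699]);
translate([135, 787, 0]) cube([70, 70, 699]);
translate([1354, 787, 0]) cube([70, 70, 699]);
translate([205, 231, 585]) cube([1149, 70, 114]);
translate([205, 787, 585]) cube([1149, 70, 114]);
translate([135, 301, 585]) cube([70, 486, 114]);
translate([1354, 301, 585]) cube([70, 486, 114]);


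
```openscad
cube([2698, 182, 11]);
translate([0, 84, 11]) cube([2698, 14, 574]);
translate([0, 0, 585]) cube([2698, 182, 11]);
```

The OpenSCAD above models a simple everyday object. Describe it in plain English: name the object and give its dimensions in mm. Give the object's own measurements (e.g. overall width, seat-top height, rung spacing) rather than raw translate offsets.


An I-beam lying along x, 2698 mm long. Overall section height 596 mm. Two flanges 182 mm wide (y) and 11 mm thick, one on the floor and one at the top; a web 14 mm thick runs between them, centred on the flange width.


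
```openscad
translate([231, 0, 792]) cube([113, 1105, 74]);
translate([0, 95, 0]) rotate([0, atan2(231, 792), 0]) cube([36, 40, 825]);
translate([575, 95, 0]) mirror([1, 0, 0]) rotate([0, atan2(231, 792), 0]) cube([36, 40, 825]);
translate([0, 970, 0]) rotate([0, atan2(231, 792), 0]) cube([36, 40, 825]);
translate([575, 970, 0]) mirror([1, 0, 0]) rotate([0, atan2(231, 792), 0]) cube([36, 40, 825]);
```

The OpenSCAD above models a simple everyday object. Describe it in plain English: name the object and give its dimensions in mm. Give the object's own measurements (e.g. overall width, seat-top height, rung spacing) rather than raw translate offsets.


A sawhorse. A 113×1105×74 mm beam (x, y, z) sits on two A-frame leg pairs. Each pair is two raked legs of 36×40 mm section (40 mm along y) splaying symmetrically in x. Each leg rises 792 mm vertically over 231 mm of horizontal reach and is 825 mm long along its own axis. Every leg's outer bottom edge rests on the floor and its outer top edge meets a bottom edge of the beam — the left legs (tilting toward +x) meet the beam's −x bottom edge, the right legs (their mirror images, tilting toward −x) meet its +x bottom edge — so the leg tops tuck under the beam, the beam's underside is 792 mm above the floor, and the feet are 575 mm apart outside-to-outside with the beam centred between them. The two leg pairs are set in 95 mm from either end of the beam.


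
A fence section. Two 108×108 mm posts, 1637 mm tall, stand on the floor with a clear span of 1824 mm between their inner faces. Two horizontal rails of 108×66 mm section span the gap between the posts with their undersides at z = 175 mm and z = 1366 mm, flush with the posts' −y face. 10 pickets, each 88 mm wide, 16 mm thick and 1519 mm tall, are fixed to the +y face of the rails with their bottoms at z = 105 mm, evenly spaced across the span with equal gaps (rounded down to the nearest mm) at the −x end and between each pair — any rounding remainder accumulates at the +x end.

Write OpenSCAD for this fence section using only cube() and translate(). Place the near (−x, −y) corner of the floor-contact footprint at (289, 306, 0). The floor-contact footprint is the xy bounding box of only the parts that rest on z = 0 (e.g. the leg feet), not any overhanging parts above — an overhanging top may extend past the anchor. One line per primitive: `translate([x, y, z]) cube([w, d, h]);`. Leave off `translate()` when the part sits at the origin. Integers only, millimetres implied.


translate([289, 306, 0]) cube([108, 108, 1637]);
translate([2221, 306, 0]) cube([108, 108, 1637]);
translate([397, 306, 175]) cube([1824, 108, 66]);
translate([397, 306, 1366]) cube([1824, 108, 66]);
translate([482, 414, 105]) cube([88, 16, 1519]);
translate([655, 414, 105]) cube([88, 16, 1519]);
translate([828, 414, 105]) cube([88, 16, 1519]);
translate([1001, 414, 105]) cube([88, 16, 1519]);
translate([1174, 414, 105]) cube([88, 16, 1519]);
translate([1347, 414, 105]) cube([88, 16, 1519]);
translate([1520, 414, 105]) cube([88, 16, 1519]);
translate([1693, 414, 105]) cube([88, 16, 1519]);
translate([1866, 414, 105]) cube([88, 16, 1519]);
translate([2039, 414, 105]) cube([88, 16, 1519]);


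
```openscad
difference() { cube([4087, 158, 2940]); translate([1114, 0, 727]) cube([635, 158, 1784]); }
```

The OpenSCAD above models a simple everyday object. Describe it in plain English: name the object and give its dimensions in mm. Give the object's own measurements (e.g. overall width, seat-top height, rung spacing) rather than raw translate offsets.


A wall 4087 mm long (x), 158 mm thick (y), 2940 mm tall, with a rectangular window opening cut through it. The opening is 635 mm wide and 1784 mm tall; its sill is at z = 727 mm and its near (−x) edge is 1114 mm from the wall's −x end. The opening passes through the full wall thickness.


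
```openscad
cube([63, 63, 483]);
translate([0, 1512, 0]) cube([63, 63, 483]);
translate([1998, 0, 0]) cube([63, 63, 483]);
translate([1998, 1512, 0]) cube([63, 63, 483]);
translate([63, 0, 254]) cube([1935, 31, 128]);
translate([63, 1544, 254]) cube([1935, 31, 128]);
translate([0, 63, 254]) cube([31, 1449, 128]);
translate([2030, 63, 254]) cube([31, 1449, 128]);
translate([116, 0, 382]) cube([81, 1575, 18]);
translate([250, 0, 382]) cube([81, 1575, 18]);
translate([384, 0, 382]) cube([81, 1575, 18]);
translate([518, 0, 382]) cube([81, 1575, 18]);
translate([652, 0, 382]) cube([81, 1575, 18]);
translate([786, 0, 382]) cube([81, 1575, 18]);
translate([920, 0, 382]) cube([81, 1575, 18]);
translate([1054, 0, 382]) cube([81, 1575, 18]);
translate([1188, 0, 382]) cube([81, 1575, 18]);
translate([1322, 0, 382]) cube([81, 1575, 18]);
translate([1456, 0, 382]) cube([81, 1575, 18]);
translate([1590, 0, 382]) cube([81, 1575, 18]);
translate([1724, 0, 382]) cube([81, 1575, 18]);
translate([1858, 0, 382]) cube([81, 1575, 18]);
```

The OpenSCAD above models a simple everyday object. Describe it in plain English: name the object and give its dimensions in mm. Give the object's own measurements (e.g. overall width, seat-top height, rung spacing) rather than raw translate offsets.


A bed frame 2061 mm long (x) by 1575 mm wide (y). Four 63×63 mm corner posts, 483 mm tall, at the corners of the footprint. Four rails of 31 mm thickness and 128 mm height run between adjacent posts with their undersides at z = 254 mm, their outer faces flush with the outside of the frame (the two x-running rails run between the posts' inner faces; the two y-running rails run between the posts' inner faces). 14 slats, each 81 mm wide (x) and 18 mm thick, lie across the top of the two x-running rails, running the full 1575 mm width of the frame in y; along x they sit between the end posts with a 53 mm gap after the −x posts and between neighbouring slats, leaving 59 mm before the +x posts.


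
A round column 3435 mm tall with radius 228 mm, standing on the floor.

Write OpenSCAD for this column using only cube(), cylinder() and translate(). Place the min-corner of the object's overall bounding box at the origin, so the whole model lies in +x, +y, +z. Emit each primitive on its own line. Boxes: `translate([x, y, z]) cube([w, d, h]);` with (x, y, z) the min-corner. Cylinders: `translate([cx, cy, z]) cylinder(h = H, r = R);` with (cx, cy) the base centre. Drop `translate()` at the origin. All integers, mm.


translate([228, 228, 0]) cylinder(h = 3435, r = 228);


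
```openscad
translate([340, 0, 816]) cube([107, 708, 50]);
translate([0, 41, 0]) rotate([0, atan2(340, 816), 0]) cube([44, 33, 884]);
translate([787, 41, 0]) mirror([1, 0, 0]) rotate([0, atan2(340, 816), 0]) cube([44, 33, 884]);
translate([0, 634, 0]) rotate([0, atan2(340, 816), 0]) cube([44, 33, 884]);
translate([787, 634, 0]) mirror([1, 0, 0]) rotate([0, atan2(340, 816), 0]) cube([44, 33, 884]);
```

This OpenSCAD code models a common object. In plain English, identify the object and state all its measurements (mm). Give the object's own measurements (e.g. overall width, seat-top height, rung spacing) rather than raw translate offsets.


A sawhorse. A 107×708×50 mm beam (x, y, z) sits on two A-frame leg pairs. Each pair is two raked legs of 44×33 mm section (33 mm along y) splaying symmetrically in x. Each leg rises 816 mm vertically over 340 mm of horizontal reach and is 884 mm long along its own axis. Every leg's outer bottom edge rests on the floor and its outer top edge meets a bottom edge of the beam — the left legs (tilting toward +x) meet the beam's −x bottom edge, the right legs (their mirror images, tilting toward −x) meet its +x bottom edge — so the leg tops tuck under the beam, the beam's underside is 816 mm above the floor, and the feet are 787 mm apart outside-to-outside with the beam centred between them. The two leg pairs are set in 41 mm from either end of the beam.


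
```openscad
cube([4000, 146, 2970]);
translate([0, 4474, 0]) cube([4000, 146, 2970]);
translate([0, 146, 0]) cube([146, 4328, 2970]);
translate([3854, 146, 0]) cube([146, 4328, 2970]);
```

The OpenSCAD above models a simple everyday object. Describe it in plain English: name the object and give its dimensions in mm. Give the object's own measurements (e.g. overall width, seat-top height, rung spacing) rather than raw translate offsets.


The wall frame of a small rectangular building: four walls, each 2970 mm tall and 146 mm thick, enclosing a footprint 4000 mm (x) by 4620 mm (y) outside-to-outside, with no floor or roof. The front and back walls (the −y and +y sides) span the full width; the two side walls fit between them.


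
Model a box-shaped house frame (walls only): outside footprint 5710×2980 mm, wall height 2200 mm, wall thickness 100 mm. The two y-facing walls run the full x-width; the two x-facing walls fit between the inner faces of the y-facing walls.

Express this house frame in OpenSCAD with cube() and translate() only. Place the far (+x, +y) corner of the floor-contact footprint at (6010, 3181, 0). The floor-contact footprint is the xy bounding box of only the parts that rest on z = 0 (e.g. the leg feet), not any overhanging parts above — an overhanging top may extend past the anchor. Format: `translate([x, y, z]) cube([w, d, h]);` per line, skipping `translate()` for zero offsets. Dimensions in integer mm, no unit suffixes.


translate([300, 201, 0]) cube([5710, 100, 2200]);
translate([300, 3081, 0]) cube([5710, 100, 2200]);
translate([300, 301, 0]) cube([100, 2780, 2200]);
translate([5910, 301, 0]) cube([100, 2780, 2200]);


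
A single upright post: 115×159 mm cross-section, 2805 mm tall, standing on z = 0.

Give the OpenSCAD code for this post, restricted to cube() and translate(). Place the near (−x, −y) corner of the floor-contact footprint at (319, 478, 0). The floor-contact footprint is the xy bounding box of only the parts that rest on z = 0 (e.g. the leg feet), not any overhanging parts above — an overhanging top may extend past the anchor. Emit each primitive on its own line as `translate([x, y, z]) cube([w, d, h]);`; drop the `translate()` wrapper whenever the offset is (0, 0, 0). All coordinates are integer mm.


translate([319, 478, 0]) cube([115, 159, 2805]);


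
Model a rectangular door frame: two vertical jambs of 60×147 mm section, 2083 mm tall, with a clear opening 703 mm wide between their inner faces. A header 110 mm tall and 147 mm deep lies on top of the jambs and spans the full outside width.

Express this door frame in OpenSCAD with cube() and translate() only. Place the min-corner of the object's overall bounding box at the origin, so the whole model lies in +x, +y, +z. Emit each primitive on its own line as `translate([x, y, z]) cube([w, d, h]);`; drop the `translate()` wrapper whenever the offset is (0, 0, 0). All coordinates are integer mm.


cube([60, 147, 2083]);
translate([763, 0, 0]) cube([60, 147, 2083]);
translate([0, 0, 2083]) cube([823, 147, 110]);


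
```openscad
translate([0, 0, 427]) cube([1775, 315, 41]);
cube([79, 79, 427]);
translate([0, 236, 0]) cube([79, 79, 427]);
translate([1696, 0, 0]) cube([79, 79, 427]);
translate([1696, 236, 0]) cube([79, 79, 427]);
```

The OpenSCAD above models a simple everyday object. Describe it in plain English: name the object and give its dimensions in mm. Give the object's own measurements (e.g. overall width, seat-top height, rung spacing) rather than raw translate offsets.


A bench: a 1775×315 mm seat slab, 41 mm thick, top at z = 468 mm, on four 79×79 mm square legs flush with the seat corners and standing on z = 0.


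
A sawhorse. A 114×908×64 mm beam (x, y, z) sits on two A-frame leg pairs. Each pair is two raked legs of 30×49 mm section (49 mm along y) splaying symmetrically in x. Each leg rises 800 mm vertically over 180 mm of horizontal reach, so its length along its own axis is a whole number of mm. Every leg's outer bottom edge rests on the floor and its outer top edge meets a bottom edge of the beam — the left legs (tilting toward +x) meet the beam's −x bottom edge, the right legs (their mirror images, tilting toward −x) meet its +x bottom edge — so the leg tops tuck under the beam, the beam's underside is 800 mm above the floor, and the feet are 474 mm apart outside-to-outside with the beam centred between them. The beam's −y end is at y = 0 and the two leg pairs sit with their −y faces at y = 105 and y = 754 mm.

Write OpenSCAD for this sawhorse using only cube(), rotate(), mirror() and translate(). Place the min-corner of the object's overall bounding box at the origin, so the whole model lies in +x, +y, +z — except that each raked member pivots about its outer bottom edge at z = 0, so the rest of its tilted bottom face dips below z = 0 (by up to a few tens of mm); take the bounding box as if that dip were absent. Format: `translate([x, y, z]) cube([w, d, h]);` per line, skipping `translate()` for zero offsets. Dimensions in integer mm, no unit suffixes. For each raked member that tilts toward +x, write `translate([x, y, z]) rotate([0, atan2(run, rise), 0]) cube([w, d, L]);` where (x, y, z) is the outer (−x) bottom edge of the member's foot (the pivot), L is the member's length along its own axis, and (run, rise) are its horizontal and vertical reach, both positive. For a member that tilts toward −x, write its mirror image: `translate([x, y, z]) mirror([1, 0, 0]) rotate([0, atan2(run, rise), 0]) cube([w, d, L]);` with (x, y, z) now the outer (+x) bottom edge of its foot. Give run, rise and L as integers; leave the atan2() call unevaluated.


// leg length = √(180² + 800²) = 820
// right-leg outer foot x = 2·180 + 114 = 474
// beam min-corner = (180, 0, 800)
translate([180, 0, 800]) cube([114, 908, 64]);
translate([0, 105, 0]) rotate([0, atan2(180, 800), 0]) cube([30, 49, 820]);
translate([474, 105, 0]) mirror([1, 0, 0]) rotate([0, atan2(180, 800), 0]) cube([30, 49, 820]);
translate([0, 754, 0]) rotate([0, atan2(180, 800), 0]) cube([30, 49, 820]);
translate([474, 754, 0]) mirror([1, 0, 0]) rotate([0, atan2(180, 800), 0]) cube([30, 49, 820]);


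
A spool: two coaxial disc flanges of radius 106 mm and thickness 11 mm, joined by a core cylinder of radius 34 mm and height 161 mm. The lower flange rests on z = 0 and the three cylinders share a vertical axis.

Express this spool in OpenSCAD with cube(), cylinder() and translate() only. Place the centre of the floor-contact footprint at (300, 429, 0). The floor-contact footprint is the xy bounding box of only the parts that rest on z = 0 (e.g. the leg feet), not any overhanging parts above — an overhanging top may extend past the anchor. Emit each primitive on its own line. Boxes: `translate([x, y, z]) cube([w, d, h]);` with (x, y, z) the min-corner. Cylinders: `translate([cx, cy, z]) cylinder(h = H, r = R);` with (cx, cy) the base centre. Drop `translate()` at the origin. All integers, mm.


translate([300, 429, 0]) cylinder(h = 11, r = 106);
translate([300, 429, 11]) cylinder(h = 161, r = 34);
translate([300, 429, 172]) cylinder(h = 11, r = 106);


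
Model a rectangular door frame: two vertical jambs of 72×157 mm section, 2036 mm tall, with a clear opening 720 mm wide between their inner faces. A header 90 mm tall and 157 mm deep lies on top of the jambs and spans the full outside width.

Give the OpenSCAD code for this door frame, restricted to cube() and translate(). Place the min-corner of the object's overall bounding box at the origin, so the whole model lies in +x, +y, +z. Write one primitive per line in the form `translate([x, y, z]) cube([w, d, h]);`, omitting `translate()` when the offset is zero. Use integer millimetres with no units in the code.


cube([72, 157, 2036]);
translate([792, 0, 0]) cube([72, 157, 2036]);
translate([0, 0, 2036]) cube([864, 157, 90]);


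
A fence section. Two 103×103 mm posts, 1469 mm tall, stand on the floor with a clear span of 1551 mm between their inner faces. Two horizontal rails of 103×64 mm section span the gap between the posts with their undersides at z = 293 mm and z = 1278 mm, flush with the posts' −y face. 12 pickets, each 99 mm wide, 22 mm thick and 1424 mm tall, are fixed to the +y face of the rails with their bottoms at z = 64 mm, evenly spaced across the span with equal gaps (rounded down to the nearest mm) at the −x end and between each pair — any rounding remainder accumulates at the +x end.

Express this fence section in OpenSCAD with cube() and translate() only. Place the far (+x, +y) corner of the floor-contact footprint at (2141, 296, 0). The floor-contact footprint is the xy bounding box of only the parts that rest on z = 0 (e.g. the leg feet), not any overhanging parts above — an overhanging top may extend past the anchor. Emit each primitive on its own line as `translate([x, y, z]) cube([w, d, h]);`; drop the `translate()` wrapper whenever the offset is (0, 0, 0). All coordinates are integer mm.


translate([384, 193, 0]) cube([103, 103, 1469]);
translate([2038, 193, 0]) cube([103, 103, 1469]);
translate([487, 193, 293]) cube([1551, 103, 64]);
translate([487, 193, 1278]) cube([1551, 103, 64]);
translate([514, 296, 64]) cube([99, 22, 1424]);
translate([640, 296, 64]) cube([99, 22, 1424]);
translate([766, 296, 64]) cube([99, 22, 1424]);
translate([892, 296, 64]) cube([99, 22, 1424]);
translate([1018, 296, 64]) cube([99, 22, 1424]);
translate([1144, 296, 64]) cube([99, 22, 1424]);
translate([1270, 296, 64]) cube([99, 22, 1424]);
translate([1396, 296, 64]) cube([99, 22, 1424]);
translate([1522, 296, 64]) cube([99, 22, 1424]);
translate([1648, 296, 64]) cube([99, 22, 1424]);
translate([1774, 296, 64]) cube([99, 22, 1424]);
translate([1900, 296, 64]) cube([99, 22, 1424]);
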